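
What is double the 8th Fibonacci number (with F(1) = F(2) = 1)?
The 8th Fibonacci number (with F(1) = F(2) = 1): 1, 1, 2, 3, 5, 8, 13, 21 → 21
Compute 21 × 2 = 42
42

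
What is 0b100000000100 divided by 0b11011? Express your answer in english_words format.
Convert 0b100000000100 (binary) → 2048 + 4 = 2052 (decimal)
Convert 0b11011 (binary) → 16 + 8 + 2 + 1 = 27 (decimal)
Compute 2052 ÷ 27 = 76
Convert 76 (decimal) → seventy-six (English words)
seventy-six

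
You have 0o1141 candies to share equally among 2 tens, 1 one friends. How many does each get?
Convert 0o1141 (octal) → 1×512 + 1×64 + 4×8 + 1 = 609 (decimal)
Convert 2 tens, 1 one (place-value notation) → 2×10 + 1 = 21 (decimal)
Compute 609 ÷ 21 = 29
29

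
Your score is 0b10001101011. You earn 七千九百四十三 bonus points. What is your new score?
Convert 0b10001101011 (binary) → 1024 + 64 + 32 + 8 + 2 + 1 = 1131 (decimal)
Convert 七千九百四十三 (Chinese numeral) → 7×1000 + 9×100 + 4×10 + 3 = 7943 (decimal)
Compute 1131 + 7943 = 9074
9074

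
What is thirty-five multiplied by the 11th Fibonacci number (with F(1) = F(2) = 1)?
Convert thirty-five (English words) → 35 (decimal)
Convert the 11th Fibonacci number (with F(1) = F(2) = 1) (Fibonacci index) → 1, 1, 2, 3, 5, 8, 13, 21, 34, 55, 89 → 89 (decimal)
Compute 35 × 89 = 3115
3115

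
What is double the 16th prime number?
The 16th prime number = 53
Compute 53 × 2 = 106
106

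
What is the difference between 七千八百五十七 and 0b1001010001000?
Convert 七千八百五十七 (Chinese numeral) → 7×1000 + 8×100 + 5×10 + 7 = 7857 (decimal)
Convert 0b1001010001000 (binary) → 4096 + 512 + 128 + 8 = 4744 (decimal)
Difference: |7857 - 4744| = 3113
3113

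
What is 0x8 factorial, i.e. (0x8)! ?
Convert 0x8 (hexadecimal) → 8 (decimal)
Compute 8! = 40320
40320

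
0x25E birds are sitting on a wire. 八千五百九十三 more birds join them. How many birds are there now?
Convert 0x25E (hexadecimal) → 2×256 + 5×16 + 14 = 606 (decimal)
Convert 八千五百九十三 (Chinese numeral) → 8×1000 + 5×100 + 9×10 + 3 = 8593 (decimal)
Compute 606 + 8593 = 9199
9199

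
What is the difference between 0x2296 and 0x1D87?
Convert 0x2296 (hexadecimal) → 2×4096 + 2×256 + 9×16 + 6 = 8854 (decimal)
Convert 0x1D87 (hexadecimal) → 1×4096 + 13×256 + 8×16 + 7 = 7559 (decimal)
Difference: |8854 - 7559| = 1295
1295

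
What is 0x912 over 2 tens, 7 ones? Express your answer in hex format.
Convert 0x912 (hexadecimal) → 9×256 + 1×16 + 2 = 2322 (decimal)
Convert 2 tens, 7 ones (place-value notation) → 2×10 + 7 = 27 (decimal)
Compute 2322 ÷ 27 = 86
Convert 86 (decimal) → 86 = 5×16 + 6 → 0x56 (hexadecimal)
0x56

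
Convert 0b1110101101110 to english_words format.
Convert 0b1110101101110 (binary) → 4096 + 2048 + 1024 + 256 + 64 + 32 + 8 + 4 + 2 = 7534 (decimal)
Convert 7534 (decimal) → 7534 = 7×1000 + 5×100 + 34 → seven thousand five hundred thirty-four (English words)
seven thousand five hundred thirty-four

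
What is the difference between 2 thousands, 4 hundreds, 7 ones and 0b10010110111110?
Convert 2 thousands, 4 hundreds, 7 ones (place-value notation) → 2×1000 + 4×100 + 7 = 2407 (decimal)
Convert 0b10010110111110 (binary) → 8192 + 1024 + 256 + 128 + 32 + 16 + 8 + 4 + 2 = 9662 (decimal)
Difference: |2407 - 9662| = 7255
7255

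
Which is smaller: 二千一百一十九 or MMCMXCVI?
Convert 二千一百一十九 (Chinese numeral) → 2×1000 + 1×100 + 1×10 + 9 = 2119 (decimal)
Convert MMCMXCVI (Roman numeral) → 1000 + 1000 + 900 + 90 + 5 + 1 = 2996 (decimal)
Compare 2119 vs 2996: smaller = 2119
2119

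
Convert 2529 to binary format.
Convert 2529 (decimal) → 2529 = 2048 + 256 + 128 + 64 + 32 + 1 → 0b100111100001 (binary)
0b100111100001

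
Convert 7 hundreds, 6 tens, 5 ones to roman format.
Convert 7 hundreds, 6 tens, 5 ones (place-value notation) → 7×100 + 6×10 + 5 = 765 (decimal)
Convert 765 (decimal) → 765 = 500 + 100 + 100 + 50 + 10 + 5 → DCCLXV (Roman numeral)
DCCLXV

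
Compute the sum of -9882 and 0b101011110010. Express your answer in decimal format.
Convert 0b101011110010 (binary) → 2048 + 512 + 128 + 64 + 32 + 16 + 2 = 2802 (decimal)
Compute -9882 + 2802 = -7080
-7080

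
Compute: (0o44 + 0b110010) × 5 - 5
Convert 0o44 (octal) → 4×8 + 4 = 36 (decimal)
Convert 0b110010 (binary) → 32 + 16 + 2 = 50 (decimal)
Expression in decimal: (36 + 50) × 5 - 5
Parentheses first: 36 + 50 = 86
Multiply: 86 × 5 = 430
Subtract: 430 - 5 = 425
425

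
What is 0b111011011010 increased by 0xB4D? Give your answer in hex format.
Convert 0b111011011010 (binary) → 2048 + 1024 + 512 + 128 + 64 + 16 + 8 + 2 = 3802 (decimal)
Convert 0xB4D (hexadecimal) → 11×256 + 4×16 + 13 = 2893 (decimal)
Compute 3802 + 2893 = 6695
Convert 6695 (decimal) → 6695 = 1×4096 + 10×256 + 2×16 + 7 → 0x1A27 (hexadecimal)
0x1A27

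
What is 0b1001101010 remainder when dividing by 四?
Convert 0b1001101010 (binary) → 512 + 64 + 32 + 8 + 2 = 618 (decimal)
Convert 四 (Chinese numeral) → 4 (decimal)
Compute 618 mod 4 = 2
2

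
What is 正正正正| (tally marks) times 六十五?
Convert 正正正正| (tally marks) → 5 + 5 + 5 + 5 + 1 = 21 (decimal)
Convert 六十五 (Chinese numeral) → 6×10 + 5 = 65 (decimal)
Compute 21 × 65 = 1365
1365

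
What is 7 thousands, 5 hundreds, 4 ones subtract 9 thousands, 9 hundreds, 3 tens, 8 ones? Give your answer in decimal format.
Convert 7 thousands, 5 hundreds, 4 ones (place-value notation) → 7×1000 + 5×100 + 4 = 7504 (decimal)
Convert 9 thousands, 9 hundreds, 3 tens, 8 ones (place-value notation) → 9×1000 + 9×100 + 3×10 + 8 = 9938 (decimal)
Compute 7504 - 9938 = -2434
-2434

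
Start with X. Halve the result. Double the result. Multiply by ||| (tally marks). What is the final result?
Convert X (Roman numeral) → 10 (decimal)
Start: 10
10 ÷ 2 = 5
5 × 2 = 10
Convert ||| (tally marks) → 3 (decimal)
10 × 3 = 30
30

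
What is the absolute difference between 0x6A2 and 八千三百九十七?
Convert 0x6A2 (hexadecimal) → 6×256 + 10×16 + 2 = 1698 (decimal)
Convert 八千三百九十七 (Chinese numeral) → 8×1000 + 3×100 + 9×10 + 7 = 8397 (decimal)
Compute |1698 - 8397| = 6699
6699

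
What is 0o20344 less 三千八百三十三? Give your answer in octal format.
Convert 0o20344 (octal) → 2×4096 + 3×64 + 4×8 + 4 = 8420 (decimal)
Convert 三千八百三十三 (Chinese numeral) → 3×1000 + 8×100 + 3×10 + 3 = 3833 (decimal)
Compute 8420 - 3833 = 4587
Convert 4587 (decimal) → 4587 = 1×4096 + 7×64 + 5×8 + 3 → 0o10753 (octal)
0o10753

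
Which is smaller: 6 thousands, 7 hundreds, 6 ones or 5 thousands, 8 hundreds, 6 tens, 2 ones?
Convert 6 thousands, 7 hundreds, 6 ones (place-value notation) → 6×1000 + 7×100 + 6 = 6706 (decimal)
Convert 5 thousands, 8 hundreds, 6 tens, 2 ones (place-value notation) → 5×1000 + 8×100 + 6×10 + 2 = 5862 (decimal)
Compare 6706 vs 5862: smaller = 5862
5862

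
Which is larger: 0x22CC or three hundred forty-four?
Convert 0x22CC (hexadecimal) → 2×4096 + 2×256 + 12×16 + 12 = 8908 (decimal)
Convert three hundred forty-four (English words) → 3×100 + 44 = 344 (decimal)
Compare 8908 vs 344: larger = 8908
8908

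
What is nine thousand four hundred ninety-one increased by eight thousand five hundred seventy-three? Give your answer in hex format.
Convert nine thousand four hundred ninety-one (English words) → 9×1000 + 4×100 + 91 = 9491 (decimal)
Convert eight thousand five hundred seventy-three (English words) → 8×1000 + 5×100 + 73 = 8573 (decimal)
Compute 9491 + 8573 = 18064
Convert 18064 (decimal) → 18064 = 4×4096 + 6×256 + 9×16 → 0x4690 (hexadecimal)
0x4690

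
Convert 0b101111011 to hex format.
Convert 0b101111011 (binary) → 256 + 64 + 32 + 16 + 8 + 2 + 1 = 379 (decimal)
Convert 379 (decimal) → 379 = 1×256 + 7×16 + 11 → 0x17B (hexadecimal)
0x17B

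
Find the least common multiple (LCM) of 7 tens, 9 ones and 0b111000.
Convert 7 tens, 9 ones (place-value notation) → 7×10 + 9 = 79 (decimal)
Convert 0b111000 (binary) → 32 + 16 + 8 = 56 (decimal)
Compute lcm(79, 56) = 4424
4424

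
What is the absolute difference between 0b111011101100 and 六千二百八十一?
Convert 0b111011101100 (binary) → 2048 + 1024 + 512 + 128 + 64 + 32 + 8 + 4 = 3820 (decimal)
Convert 六千二百八十一 (Chinese numeral) → 6×1000 + 2×100 + 8×10 + 1 = 6281 (decimal)
Compute |3820 - 6281| = 2461
2461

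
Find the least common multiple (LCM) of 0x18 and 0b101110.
Convert 0x18 (hexadecimal) → 1×16 + 8 = 24 (decimal)
Convert 0b101110 (binary) → 32 + 8 + 4 + 2 = 46 (decimal)
Compute lcm(24, 46) = 552
552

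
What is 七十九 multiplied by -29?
Convert 七十九 (Chinese numeral) → 7×10 + 9 = 79 (decimal)
Compute 79 × -29 = -2291
-2291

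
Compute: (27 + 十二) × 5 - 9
Convert 十二 (Chinese numeral) → 1×10 + 2 = 12 (decimal)
Expression in decimal: (27 + 12) × 5 - 9
Parentheses first: 27 + 12 = 39
Multiply: 39 × 5 = 195
Subtract: 195 - 9 = 186
186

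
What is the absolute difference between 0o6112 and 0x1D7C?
Convert 0o6112 (octal) → 6×512 + 1×64 + 1×8 + 2 = 3146 (decimal)
Convert 0x1D7C (hexadecimal) → 1×4096 + 13×256 + 7×16 + 12 = 7548 (decimal)
Compute |3146 - 7548| = 4402
4402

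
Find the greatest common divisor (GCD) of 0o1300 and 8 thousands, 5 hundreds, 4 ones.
Convert 0o1300 (octal) → 1×512 + 3×64 = 704 (decimal)
Convert 8 thousands, 5 hundreds, 4 ones (place-value notation) → 8×1000 + 5×100 + 4 = 8504 (decimal)
Compute gcd(704, 8504) = 8
8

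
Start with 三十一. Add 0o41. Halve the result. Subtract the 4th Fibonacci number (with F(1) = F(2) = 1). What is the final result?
Convert 三十一 (Chinese numeral) → 3×10 + 1 = 31 (decimal)
Start: 31
Convert 0o41 (octal) → 4×8 + 1 = 33 (decimal)
31 + 33 = 64
64 ÷ 2 = 32
Convert the 4th Fibonacci number (with F(1) = F(2) = 1) (Fibonacci index) → 1, 1, 2, 3 → 3 (decimal)
32 - 3 = 29
29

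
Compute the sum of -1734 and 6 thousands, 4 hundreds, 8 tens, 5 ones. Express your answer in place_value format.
Convert 6 thousands, 4 hundreds, 8 tens, 5 ones (place-value notation) → 6×1000 + 4×100 + 8×10 + 5 = 6485 (decimal)
Compute -1734 + 6485 = 4751
Convert 4751 (decimal) → 4751 = 4×1000 + 7×100 + 5×10 + 1 → 4 thousands, 7 hundreds, 5 tens, 1 one (place-value notation)
4 thousands, 7 hundreds, 5 tens, 1 one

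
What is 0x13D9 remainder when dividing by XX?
Convert 0x13D9 (hexadecimal) → 1×4096 + 3×256 + 13×16 + 9 = 5081 (decimal)
Convert XX (Roman numeral) → 10 + 10 = 20 (decimal)
Compute 5081 mod 20 = 1
1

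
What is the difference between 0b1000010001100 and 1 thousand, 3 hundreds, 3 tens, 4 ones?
Convert 0b1000010001100 (binary) → 4096 + 128 + 8 + 4 = 4236 (decimal)
Convert 1 thousand, 3 hundreds, 3 tens, 4 ones (place-value notation) → 1×1000 + 3×100 + 3×10 + 4 = 1334 (decimal)
Difference: |4236 - 1334| = 2902
2902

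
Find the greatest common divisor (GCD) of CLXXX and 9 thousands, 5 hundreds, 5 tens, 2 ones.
Convert CLXXX (Roman numeral) → 100 + 50 + 10 + 10 + 10 = 180 (decimal)
Convert 9 thousands, 5 hundreds, 5 tens, 2 ones (place-value notation) → 9×1000 + 5×100 + 5×10 + 2 = 9552 (decimal)
Compute gcd(180, 9552) = 12
12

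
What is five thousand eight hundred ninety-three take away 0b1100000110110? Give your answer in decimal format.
Convert five thousand eight hundred ninety-three (English words) → 5×1000 + 8×100 + 93 = 5893 (decimal)
Convert 0b1100000110110 (binary) → 4096 + 2048 + 32 + 16 + 4 + 2 = 6198 (decimal)
Compute 5893 - 6198 = -305
-305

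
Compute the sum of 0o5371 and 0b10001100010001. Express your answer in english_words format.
Convert 0o5371 (octal) → 5×512 + 3×64 + 7×8 + 1 = 2809 (decimal)
Convert 0b10001100010001 (binary) → 8192 + 512 + 256 + 16 + 1 = 8977 (decimal)
Compute 2809 + 8977 = 11786
Convert 11786 (decimal) → 11786 = 11×1000 + 7×100 + 86 → eleven thousand seven hundred eighty-six (English words)
eleven thousand seven hundred eighty-six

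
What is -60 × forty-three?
Convert forty-three (English words) → 43 (decimal)
Compute -60 × 43 = -2580
-2580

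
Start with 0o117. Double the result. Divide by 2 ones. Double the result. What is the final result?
Convert 0o117 (octal) → 1×64 + 1×8 + 7 = 79 (decimal)
Start: 79
79 × 2 = 158
Convert 2 ones (place-value notation) → 2 (decimal)
158 ÷ 2 = 79
79 × 2 = 158
158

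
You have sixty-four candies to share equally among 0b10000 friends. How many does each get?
Convert sixty-four (English words) → 64 (decimal)
Convert 0b10000 (binary) → 16 (decimal)
Compute 64 ÷ 16 = 4
4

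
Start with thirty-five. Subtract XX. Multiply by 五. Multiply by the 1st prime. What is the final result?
Convert thirty-five (English words) → 35 (decimal)
Start: 35
Convert XX (Roman numeral) → 10 + 10 = 20 (decimal)
35 - 20 = 15
Convert 五 (Chinese numeral) → 5 (decimal)
15 × 5 = 75
Convert the 1st prime (prime index) → 2 (decimal)
75 × 2 = 150
150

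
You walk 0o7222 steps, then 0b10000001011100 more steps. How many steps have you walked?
Convert 0o7222 (octal) → 7×512 + 2×64 + 2×8 + 2 = 3730 (decimal)
Convert 0b10000001011100 (binary) → 8192 + 64 + 16 + 8 + 4 = 8284 (decimal)
Compute 3730 + 8284 = 12014
12014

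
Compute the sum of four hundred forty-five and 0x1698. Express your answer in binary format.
Convert four hundred forty-five (English words) → 4×100 + 45 = 445 (decimal)
Convert 0x1698 (hexadecimal) → 1×4096 + 6×256 + 9×16 + 8 = 5784 (decimal)
Compute 445 + 5784 = 6229
Convert 6229 (decimal) → 6229 = 4096 + 2048 + 64 + 16 + 4 + 1 → 0b1100001010101 (binary)
0b1100001010101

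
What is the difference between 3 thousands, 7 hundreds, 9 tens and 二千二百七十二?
Convert 3 thousands, 7 hundreds, 9 tens (place-value notation) → 3×1000 + 7×100 + 9×10 = 3790 (decimal)
Convert 二千二百七十二 (Chinese numeral) → 2×1000 + 2×100 + 7×10 + 2 = 2272 (decimal)
Difference: |3790 - 2272| = 1518
1518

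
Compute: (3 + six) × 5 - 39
Convert six (English words) → 6 (decimal)
Expression in decimal: (3 + 6) × 5 - 39
Parentheses first: 3 + 6 = 9
Multiply: 9 × 5 = 45
Subtract: 45 - 39 = 6
6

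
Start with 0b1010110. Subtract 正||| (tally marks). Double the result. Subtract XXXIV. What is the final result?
Convert 0b1010110 (binary) → 64 + 16 + 4 + 2 = 86 (decimal)
Start: 86
Convert 正||| (tally marks) → 5 + 3 = 8 (decimal)
86 - 8 = 78
78 × 2 = 156
Convert XXXIV (Roman numeral) → 10 + 10 + 10 + 4 = 34 (decimal)
156 - 34 = 122
122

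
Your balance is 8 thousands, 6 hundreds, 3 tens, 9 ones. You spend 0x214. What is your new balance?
Convert 8 thousands, 6 hundreds, 3 tens, 9 ones (place-value notation) → 8×1000 + 6×100 + 3×10 + 9 = 8639 (decimal)
Convert 0x214 (hexadecimal) → 2×256 + 1×16 + 4 = 532 (decimal)
Compute 8639 - 532 = 8107
8107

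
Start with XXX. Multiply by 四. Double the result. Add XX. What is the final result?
Convert XXX (Roman numeral) → 10 + 10 + 10 = 30 (decimal)
Start: 30
Convert 四 (Chinese numeral) → 4 (decimal)
30 × 4 = 120
120 × 2 = 240
Convert XX (Roman numeral) → 10 + 10 = 20 (decimal)
240 + 20 = 260
260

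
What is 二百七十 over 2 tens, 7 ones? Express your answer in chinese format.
Convert 二百七十 (Chinese numeral) → 2×100 + 7×10 = 270 (decimal)
Convert 2 tens, 7 ones (place-value notation) → 2×10 + 7 = 27 (decimal)
Compute 270 ÷ 27 = 10
Convert 10 (decimal) → 10 = 1×10 → 十 (Chinese numeral)
十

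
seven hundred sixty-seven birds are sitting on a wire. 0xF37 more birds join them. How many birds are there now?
Convert seven hundred sixty-seven (English words) → 7×100 + 67 = 767 (decimal)
Convert 0xF37 (hexadecimal) → 15×256 + 3×16 + 7 = 3895 (decimal)
Compute 767 + 3895 = 4662
4662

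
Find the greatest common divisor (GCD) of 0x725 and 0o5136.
Convert 0x725 (hexadecimal) → 7×256 + 2×16 + 5 = 1829 (decimal)
Convert 0o5136 (octal) → 5×512 + 1×64 + 3×8 + 6 = 2654 (decimal)
Compute gcd(1829, 2654) = 1
1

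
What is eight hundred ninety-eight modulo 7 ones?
Convert eight hundred ninety-eight (English words) → 8×100 + 98 = 898 (decimal)
Convert 7 ones (place-value notation) → 7 (decimal)
Compute 898 mod 7 = 2
2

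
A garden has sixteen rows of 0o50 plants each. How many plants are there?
Convert 0o50 (octal) → 5×8 = 40 (decimal)
Convert sixteen (English words) → 16 (decimal)
Compute 40 × 16 = 640
640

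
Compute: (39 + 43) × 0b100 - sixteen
Convert 0b100 (binary) → 4 (decimal)
Convert sixteen (English words) → 16 (decimal)
Expression in decimal: (39 + 43) × 4 - 16
Parentheses first: 39 + 43 = 82
Multiply: 82 × 4 = 328
Subtract: 328 - 16 = 312
312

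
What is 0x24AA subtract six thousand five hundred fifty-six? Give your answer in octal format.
Convert 0x24AA (hexadecimal) → 2×4096 + 4×256 + 10×16 + 10 = 9386 (decimal)
Convert six thousand five hundred fifty-six (English words) → 6×1000 + 5×100 + 56 = 6556 (decimal)
Compute 9386 - 6556 = 2830
Convert 2830 (decimal) → 2830 = 5×512 + 4×64 + 1×8 + 6 → 0o5416 (octal)
0o5416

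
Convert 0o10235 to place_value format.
Convert 0o10235 (octal) → 1×4096 + 2×64 + 3×8 + 5 = 4253 (decimal)
Convert 4253 (decimal) → 4253 = 4×1000 + 2×100 + 5×10 + 3 → 4 thousands, 2 hundreds, 5 tens, 3 ones (place-value notation)
4 thousands, 2 hundreds, 5 tens, 3 ones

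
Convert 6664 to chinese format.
Convert 6664 (decimal) → 6664 = 6×1000 + 6×100 + 6×10 + 4 → 六千六百六十四 (Chinese numeral)
六千六百六十四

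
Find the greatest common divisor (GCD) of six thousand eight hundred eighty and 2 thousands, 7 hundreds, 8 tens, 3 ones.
Convert six thousand eight hundred eighty (English words) → 6×1000 + 8×100 + 80 = 6880 (decimal)
Convert 2 thousands, 7 hundreds, 8 tens, 3 ones (place-value notation) → 2×1000 + 7×100 + 8×10 + 3 = 2783 (decimal)
Compute gcd(6880, 2783) = 1
1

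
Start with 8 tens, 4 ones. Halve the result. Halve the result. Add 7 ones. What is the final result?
Convert 8 tens, 4 ones (place-value notation) → 8×10 + 4 = 84 (decimal)
Start: 84
84 ÷ 2 = 42
42 ÷ 2 = 21
Convert 7 ones (place-value notation) → 7 (decimal)
21 + 7 = 28
28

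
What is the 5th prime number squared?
The 5th prime number = 11
Compute 11² = 11 × 11 = 121
121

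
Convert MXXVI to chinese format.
Convert MXXVI (Roman numeral) → 1000 + 10 + 10 + 5 + 1 = 1026 (decimal)
Convert 1026 (decimal) → 1026 = 1×1000 + 2×10 + 6 → 一千零二十六 (Chinese numeral)
一千零二十六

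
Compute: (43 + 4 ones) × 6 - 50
Convert 4 ones (place-value notation) → 4 (decimal)
Expression in decimal: (43 + 4) × 6 - 50
Parentheses first: 43 + 4 = 47
Multiply: 47 × 6 = 282
Subtract: 282 - 50 = 232
232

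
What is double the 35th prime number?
The 35th prime number = 149
Compute 149 × 2 = 298
298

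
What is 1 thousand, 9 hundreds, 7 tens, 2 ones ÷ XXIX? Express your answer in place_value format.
Convert 1 thousand, 9 hundreds, 7 tens, 2 ones (place-value notation) → 1×1000 + 9×100 + 7×10 + 2 = 1972 (decimal)
Convert XXIX (Roman numeral) → 10 + 10 + 9 = 29 (decimal)
Compute 1972 ÷ 29 = 68
Convert 68 (decimal) → 68 = 6×10 + 8 → 6 tens, 8 ones (place-value notation)
6 tens, 8 ones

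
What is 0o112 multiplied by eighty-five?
Convert 0o112 (octal) → 1×64 + 1×8 + 2 = 74 (decimal)
Convert eighty-five (English words) → 85 (decimal)
Compute 74 × 85 = 6290
6290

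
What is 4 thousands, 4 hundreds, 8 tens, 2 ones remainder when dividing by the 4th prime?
Convert 4 thousands, 4 hundreds, 8 tens, 2 ones (place-value notation) → 4×1000 + 4×100 + 8×10 + 2 = 4482 (decimal)
Convert the 4th prime (prime index) → 7 (decimal)
Compute 4482 mod 7 = 2
2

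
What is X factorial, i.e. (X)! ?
Convert X (Roman numeral) → 10 (decimal)
Compute 10! = 3628800
3628800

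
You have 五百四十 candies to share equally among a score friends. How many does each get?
Convert 五百四十 (Chinese numeral) → 5×100 + 4×10 = 540 (decimal)
Convert a score (colloquial) → 20 (decimal)
Compute 540 ÷ 20 = 27
27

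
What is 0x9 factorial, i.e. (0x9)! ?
Convert 0x9 (hexadecimal) → 9 (decimal)
Compute 9! = 362880
362880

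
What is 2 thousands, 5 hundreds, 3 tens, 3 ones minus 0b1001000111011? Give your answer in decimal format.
Convert 2 thousands, 5 hundreds, 3 tens, 3 ones (place-value notation) → 2×1000 + 5×100 + 3×10 + 3 = 2533 (decimal)
Convert 0b1001000111011 (binary) → 4096 + 512 + 32 + 16 + 8 + 2 + 1 = 4667 (decimal)
Compute 2533 - 4667 = -2134
-2134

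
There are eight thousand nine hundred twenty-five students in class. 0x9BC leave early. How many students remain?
Convert eight thousand nine hundred twenty-five (English words) → 8×1000 + 9×100 + 25 = 8925 (decimal)
Convert 0x9BC (hexadecimal) → 9×256 + 11×16 + 12 = 2492 (decimal)
Compute 8925 - 2492 = 6433
6433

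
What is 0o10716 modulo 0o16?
Convert 0o10716 (octal) → 1×4096 + 7×64 + 1×8 + 6 = 4558 (decimal)
Convert 0o16 (octal) → 1×8 + 6 = 14 (decimal)
Compute 4558 mod 14 = 8
8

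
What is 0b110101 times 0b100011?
Convert 0b110101 (binary) → 32 + 16 + 4 + 1 = 53 (decimal)
Convert 0b100011 (binary) → 32 + 2 + 1 = 35 (decimal)
Compute 53 × 35 = 1855
1855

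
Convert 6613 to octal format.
Convert 6613 (decimal) → 6613 = 1×4096 + 4×512 + 7×64 + 2×8 + 5 → 0o14725 (octal)
0o14725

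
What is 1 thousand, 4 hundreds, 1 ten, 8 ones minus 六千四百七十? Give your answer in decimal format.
Convert 1 thousand, 4 hundreds, 1 ten, 8 ones (place-value notation) → 1×1000 + 4×100 + 1×10 + 8 = 1418 (decimal)
Convert 六千四百七十 (Chinese numeral) → 6×1000 + 4×100 + 7×10 = 6470 (decimal)
Compute 1418 - 6470 = -5052
-5052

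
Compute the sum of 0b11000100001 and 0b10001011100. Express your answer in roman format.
Convert 0b11000100001 (binary) → 1024 + 512 + 32 + 1 = 1569 (decimal)
Convert 0b10001011100 (binary) → 1024 + 64 + 16 + 8 + 4 = 1116 (decimal)
Compute 1569 + 1116 = 2685
Convert 2685 (decimal) → 2685 = 1000 + 1000 + 500 + 100 + 50 + 10 + 10 + 10 + 5 → MMDCLXXXV (Roman numeral)
MMDCLXXXV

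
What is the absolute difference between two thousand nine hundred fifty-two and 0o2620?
Convert two thousand nine hundred fifty-two (English words) → 2×1000 + 9×100 + 52 = 2952 (decimal)
Convert 0o2620 (octal) → 2×512 + 6×64 + 2×8 = 1424 (decimal)
Compute |2952 - 1424| = 1528
1528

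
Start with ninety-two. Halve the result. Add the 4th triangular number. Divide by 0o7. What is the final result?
Convert ninety-two (English words) → 92 (decimal)
Start: 92
92 ÷ 2 = 46
Convert the 4th triangular number (triangular index) → 4×5/2 = 10 (decimal)
46 + 10 = 56
Convert 0o7 (octal) → 7 (decimal)
56 ÷ 7 = 8
8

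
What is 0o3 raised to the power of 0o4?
Convert 0o3 (octal) → 3 (decimal)
Convert 0o4 (octal) → 4 (decimal)
Compute 3 ^ 4 = 81
81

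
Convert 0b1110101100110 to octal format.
Convert 0b1110101100110 (binary) → 4096 + 2048 + 1024 + 256 + 64 + 32 + 4 + 2 = 7526 (decimal)
Convert 7526 (decimal) → 7526 = 1×4096 + 6×512 + 5×64 + 4×8 + 6 → 0o16546 (octal)
0o16546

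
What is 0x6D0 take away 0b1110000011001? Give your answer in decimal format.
Convert 0x6D0 (hexadecimal) → 6×256 + 13×16 = 1744 (decimal)
Convert 0b1110000011001 (binary) → 4096 + 2048 + 1024 + 16 + 8 + 1 = 7193 (decimal)
Compute 1744 - 7193 = -5449
-5449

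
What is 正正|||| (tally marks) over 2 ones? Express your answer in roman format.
Convert 正正|||| (tally marks) → 5 + 5 + 4 = 14 (decimal)
Convert 2 ones (place-value notation) → 2 (decimal)
Compute 14 ÷ 2 = 7
Convert 7 (decimal) → 7 = 5 + 1 + 1 → VII (Roman numeral)
VII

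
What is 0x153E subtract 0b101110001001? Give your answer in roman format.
Convert 0x153E (hexadecimal) → 1×4096 + 5×256 + 3×16 + 14 = 5438 (decimal)
Convert 0b101110001001 (binary) → 2048 + 512 + 256 + 128 + 8 + 1 = 2953 (decimal)
Compute 5438 - 2953 = 2485
Convert 2485 (decimal) → 2485 = 1000 + 1000 + 400 + 50 + 10 + 10 + 10 + 5 → MMCDLXXXV (Roman numeral)
MMCDLXXXV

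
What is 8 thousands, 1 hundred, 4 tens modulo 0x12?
Convert 8 thousands, 1 hundred, 4 tens (place-value notation) → 8×1000 + 1×100 + 4×10 = 8140 (decimal)
Convert 0x12 (hexadecimal) → 1×16 + 2 = 18 (decimal)
Compute 8140 mod 18 = 4
4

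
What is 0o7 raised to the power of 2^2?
Convert 0o7 (octal) → 7 (decimal)
Convert 2^2 (power) → 4 (decimal)
Compute 7 ^ 4 = 2401
2401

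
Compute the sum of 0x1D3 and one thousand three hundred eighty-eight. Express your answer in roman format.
Convert 0x1D3 (hexadecimal) → 1×256 + 13×16 + 3 = 467 (decimal)
Convert one thousand three hundred eighty-eight (English words) → 1×1000 + 3×100 + 88 = 1388 (decimal)
Compute 467 + 1388 = 1855
Convert 1855 (decimal) → 1855 = 1000 + 500 + 100 + 100 + 100 + 50 + 5 → MDCCCLV (Roman numeral)
MDCCCLV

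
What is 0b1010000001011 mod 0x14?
Convert 0b1010000001011 (binary) → 4096 + 1024 + 8 + 2 + 1 = 5131 (decimal)
Convert 0x14 (hexadecimal) → 1×16 + 4 = 20 (decimal)
Compute 5131 mod 20 = 11
11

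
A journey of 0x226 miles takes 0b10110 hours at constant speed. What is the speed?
Convert 0x226 (hexadecimal) → 2×256 + 2×16 + 6 = 550 (decimal)
Convert 0b10110 (binary) → 16 + 4 + 2 = 22 (decimal)
Compute 550 ÷ 22 = 25
25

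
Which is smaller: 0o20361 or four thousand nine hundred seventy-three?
Convert 0o20361 (octal) → 2×4096 + 3×64 + 6×8 + 1 = 8433 (decimal)
Convert four thousand nine hundred seventy-three (English words) → 4×1000 + 9×100 + 73 = 4973 (decimal)
Compare 8433 vs 4973: smaller = 4973
4973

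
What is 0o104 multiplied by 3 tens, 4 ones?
Convert 0o104 (octal) → 1×64 + 4 = 68 (decimal)
Convert 3 tens, 4 ones (place-value notation) → 3×10 + 4 = 34 (decimal)
Compute 68 × 34 = 2312
2312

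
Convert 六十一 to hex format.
Convert 六十一 (Chinese numeral) → 6×10 + 1 = 61 (decimal)
Convert 61 (decimal) → 61 = 3×16 + 13 → 0x3D (hexadecimal)
0x3D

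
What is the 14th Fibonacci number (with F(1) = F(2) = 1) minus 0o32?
The 14th Fibonacci number (with F(1) = F(2) = 1): 1, 1, 2, 3, 5, 8, 13, 21, 34, 55, 89, 144, 233, 377 → 377
Convert 0o32 (octal) → 3×8 + 2 = 26 (decimal)
Compute 377 - 26 = 351
351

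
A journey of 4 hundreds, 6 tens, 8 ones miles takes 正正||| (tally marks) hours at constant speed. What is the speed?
Convert 4 hundreds, 6 tens, 8 ones (place-value notation) → 4×100 + 6×10 + 8 = 468 (decimal)
Convert 正正||| (tally marks) → 5 + 5 + 3 = 13 (decimal)
Compute 468 ÷ 13 = 36
36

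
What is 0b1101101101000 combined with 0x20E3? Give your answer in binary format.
Convert 0b1101101101000 (binary) → 4096 + 2048 + 512 + 256 + 64 + 32 + 8 = 7016 (decimal)
Convert 0x20E3 (hexadecimal) → 2×4096 + 14×16 + 3 = 8419 (decimal)
Compute 7016 + 8419 = 15435
Convert 15435 (decimal) → 15435 = 8192 + 4096 + 2048 + 1024 + 64 + 8 + 2 + 1 → 0b11110001001011 (binary)
0b11110001001011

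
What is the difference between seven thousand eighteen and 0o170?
Convert seven thousand eighteen (English words) → 7×1000 + 18 = 7018 (decimal)
Convert 0o170 (octal) → 1×64 + 7×8 = 120 (decimal)
Difference: |7018 - 120| = 6898
6898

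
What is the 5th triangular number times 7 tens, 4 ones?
Convert the 5th triangular number (triangular index) → 5×6/2 = 15 (decimal)
Convert 7 tens, 4 ones (place-value notation) → 7×10 + 4 = 74 (decimal)
Compute 15 × 74 = 1110
1110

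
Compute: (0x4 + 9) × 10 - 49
Convert 0x4 (hexadecimal) → 4 (decimal)
Expression in decimal: (4 + 9) × 10 - 49
Parentheses first: 4 + 9 = 13
Multiply: 13 × 10 = 130
Subtract: 130 - 49 = 81
81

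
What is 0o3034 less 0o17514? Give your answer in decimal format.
Convert 0o3034 (octal) → 3×512 + 3×8 + 4 = 1564 (decimal)
Convert 0o17514 (octal) → 1×4096 + 7×512 + 5×64 + 1×8 + 4 = 8012 (decimal)
Compute 1564 - 8012 = -6448
-6448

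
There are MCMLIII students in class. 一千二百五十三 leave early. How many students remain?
Convert MCMLIII (Roman numeral) → 1000 + 900 + 50 + 1 + 1 + 1 = 1953 (decimal)
Convert 一千二百五十三 (Chinese numeral) → 1×1000 + 2×100 + 5×10 + 3 = 1253 (decimal)
Compute 1953 - 1253 = 700
700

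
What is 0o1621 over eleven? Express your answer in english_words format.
Convert 0o1621 (octal) → 1×512 + 6×64 + 2×8 + 1 = 913 (decimal)
Convert eleven (English words) → 11 (decimal)
Compute 913 ÷ 11 = 83
Convert 83 (decimal) → eighty-three (English words)
eighty-three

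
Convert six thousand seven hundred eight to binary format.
Convert six thousand seven hundred eight (English words) → 6×1000 + 7×100 + 8 = 6708 (decimal)
Convert 6708 (decimal) → 6708 = 4096 + 2048 + 512 + 32 + 16 + 4 → 0b1101000110100 (binary)
0b1101000110100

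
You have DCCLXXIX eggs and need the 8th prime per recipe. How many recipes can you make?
Convert DCCLXXIX (Roman numeral) → 500 + 100 + 100 + 50 + 10 + 10 + 9 = 779 (decimal)
Convert the 8th prime (prime index) → 19 (decimal)
Compute 779 ÷ 19 = 41
41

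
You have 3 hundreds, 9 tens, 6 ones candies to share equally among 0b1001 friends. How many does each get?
Convert 3 hundreds, 9 tens, 6 ones (place-value notation) → 3×100 + 9×10 + 6 = 396 (decimal)
Convert 0b1001 (binary) → 8 + 1 = 9 (decimal)
Compute 396 ÷ 9 = 44
44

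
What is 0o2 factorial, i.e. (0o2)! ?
Convert 0o2 (octal) → 2 (decimal)
Compute 2! = 2
2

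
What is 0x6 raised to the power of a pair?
Convert 0x6 (hexadecimal) → 6 (decimal)
Convert a pair (colloquial) → 2 (decimal)
Compute 6 ^ 2 = 36
36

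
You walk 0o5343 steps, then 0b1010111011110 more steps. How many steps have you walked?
Convert 0o5343 (octal) → 5×512 + 3×64 + 4×8 + 3 = 2787 (decimal)
Convert 0b1010111011110 (binary) → 4096 + 1024 + 256 + 128 + 64 + 16 + 8 + 4 + 2 = 5598 (decimal)
Compute 2787 + 5598 = 8385
8385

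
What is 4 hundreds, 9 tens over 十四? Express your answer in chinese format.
Convert 4 hundreds, 9 tens (place-value notation) → 4×100 + 9×10 = 490 (decimal)
Convert 十四 (Chinese numeral) → 1×10 + 4 = 14 (decimal)
Compute 490 ÷ 14 = 35
Convert 35 (decimal) → 35 = 3×10 + 5 → 三十五 (Chinese numeral)
三十五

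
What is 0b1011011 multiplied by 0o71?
Convert 0b1011011 (binary) → 64 + 16 + 8 + 2 + 1 = 91 (decimal)
Convert 0o71 (octal) → 7×8 + 1 = 57 (decimal)
Compute 91 × 57 = 5187
5187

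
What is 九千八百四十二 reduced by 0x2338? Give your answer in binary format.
Convert 九千八百四十二 (Chinese numeral) → 9×1000 + 8×100 + 4×10 + 2 = 9842 (decimal)
Convert 0x2338 (hexadecimal) → 2×4096 + 3×256 + 3×16 + 8 = 9016 (decimal)
Compute 9842 - 9016 = 826
Convert 826 (decimal) → 826 = 512 + 256 + 32 + 16 + 8 + 2 → 0b1100111010 (binary)
0b1100111010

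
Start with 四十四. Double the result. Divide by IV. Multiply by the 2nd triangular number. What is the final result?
Convert 四十四 (Chinese numeral) → 4×10 + 4 = 44 (decimal)
Start: 44
44 × 2 = 88
Convert IV (Roman numeral) → 4 (decimal)
88 ÷ 4 = 22
Convert the 2nd triangular number (triangular index) → 2×3/2 = 3 (decimal)
22 × 3 = 66
66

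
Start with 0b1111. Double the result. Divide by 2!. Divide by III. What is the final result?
Convert 0b1111 (binary) → 8 + 4 + 2 + 1 = 15 (decimal)
Start: 15
15 × 2 = 30
Convert 2! (factorial) → 2 (decimal)
30 ÷ 2 = 15
Convert III (Roman numeral) → 1 + 1 + 1 = 3 (decimal)
15 ÷ 3 = 5
5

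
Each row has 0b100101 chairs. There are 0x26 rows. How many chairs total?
Convert 0b100101 (binary) → 32 + 4 + 1 = 37 (decimal)
Convert 0x26 (hexadecimal) → 2×16 + 6 = 38 (decimal)
Compute 37 × 38 = 1406
1406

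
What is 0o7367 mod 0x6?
Convert 0o7367 (octal) → 7×512 + 3×64 + 6×8 + 7 = 3831 (decimal)
Convert 0x6 (hexadecimal) → 6 (decimal)
Compute 3831 mod 6 = 3
3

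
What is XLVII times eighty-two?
Convert XLVII (Roman numeral) → 40 + 5 + 1 + 1 = 47 (decimal)
Convert eighty-two (English words) → 82 (decimal)
Compute 47 × 82 = 3854
3854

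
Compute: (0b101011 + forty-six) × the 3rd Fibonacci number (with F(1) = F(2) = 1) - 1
Convert 0b101011 (binary) → 32 + 8 + 2 + 1 = 43 (decimal)
Convert forty-six (English words) → 46 (decimal)
Convert the 3rd Fibonacci number (with F(1) = F(2) = 1) (Fibonacci index) → 1, 1, 2 → 2 (decimal)
Expression in decimal: (43 + 46) × 2 - 1
Parentheses first: 43 + 46 = 89
Multiply: 89 × 2 = 178
Subtract: 178 - 1 = 177
177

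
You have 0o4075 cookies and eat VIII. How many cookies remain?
Convert 0o4075 (octal) → 4×512 + 7×8 + 5 = 2109 (decimal)
Convert VIII (Roman numeral) → 5 + 1 + 1 + 1 = 8 (decimal)
Compute 2109 - 8 = 2101
2101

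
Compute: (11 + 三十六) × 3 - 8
Convert 三十六 (Chinese numeral) → 3×10 + 6 = 36 (decimal)
Expression in decimal: (11 + 36) × 3 - 8
Parentheses first: 11 + 36 = 47
Multiply: 47 × 3 = 141
Subtract: 141 - 8 = 133
133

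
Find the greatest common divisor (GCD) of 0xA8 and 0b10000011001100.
Convert 0xA8 (hexadecimal) → 10×16 + 8 = 168 (decimal)
Convert 0b10000011001100 (binary) → 8192 + 128 + 64 + 8 + 4 = 8396 (decimal)
Compute gcd(168, 8396) = 4
4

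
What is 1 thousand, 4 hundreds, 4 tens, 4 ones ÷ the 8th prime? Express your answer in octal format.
Convert 1 thousand, 4 hundreds, 4 tens, 4 ones (place-value notation) → 1×1000 + 4×100 + 4×10 + 4 = 1444 (decimal)
Convert the 8th prime (prime index) → 19 (decimal)
Compute 1444 ÷ 19 = 76
Convert 76 (decimal) → 76 = 1×64 + 1×8 + 4 → 0o114 (octal)
0o114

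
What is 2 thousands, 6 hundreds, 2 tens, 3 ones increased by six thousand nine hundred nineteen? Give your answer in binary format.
Convert 2 thousands, 6 hundreds, 2 tens, 3 ones (place-value notation) → 2×1000 + 6×100 + 2×10 + 3 = 2623 (decimal)
Convert six thousand nine hundred nineteen (English words) → 6×1000 + 9×100 + 19 = 6919 (decimal)
Compute 2623 + 6919 = 9542
Convert 9542 (decimal) → 9542 = 8192 + 1024 + 256 + 64 + 4 + 2 → 0b10010101000110 (binary)
0b10010101000110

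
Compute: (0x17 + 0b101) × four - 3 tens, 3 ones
Convert 0x17 (hexadecimal) → 1×16 + 7 = 23 (decimal)
Convert 0b101 (binary) → 4 + 1 = 5 (decimal)
Convert four (English words) → 4 (decimal)
Convert 3 tens, 3 ones (place-value notation) → 3×10 + 3 = 33 (decimal)
Expression in decimal: (23 + 5) × 4 - 33
Parentheses first: 23 + 5 = 28
Multiply: 28 × 4 = 112
Subtract: 112 - 33 = 79
79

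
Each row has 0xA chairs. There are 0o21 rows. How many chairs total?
Convert 0xA (hexadecimal) → 10 (decimal)
Convert 0o21 (octal) → 2×8 + 1 = 17 (decimal)
Compute 10 × 17 = 170
170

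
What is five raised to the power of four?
Convert five (English words) → 5 (decimal)
Convert four (English words) → 4 (decimal)
Compute 5 ^ 4 = 625
625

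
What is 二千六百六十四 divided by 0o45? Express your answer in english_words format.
Convert 二千六百六十四 (Chinese numeral) → 2×1000 + 6×100 + 6×10 + 4 = 2664 (decimal)
Convert 0o45 (octal) → 4×8 + 5 = 37 (decimal)
Compute 2664 ÷ 37 = 72
Convert 72 (decimal) → seventy-two (English words)
seventy-two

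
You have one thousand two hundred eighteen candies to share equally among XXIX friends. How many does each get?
Convert one thousand two hundred eighteen (English words) → 1×1000 + 2×100 + 18 = 1218 (decimal)
Convert XXIX (Roman numeral) → 10 + 10 + 9 = 29 (decimal)
Compute 1218 ÷ 29 = 42
42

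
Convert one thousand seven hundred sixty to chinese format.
Convert one thousand seven hundred sixty (English words) → 1×1000 + 7×100 + 60 = 1760 (decimal)
Convert 1760 (decimal) → 1760 = 1×1000 + 7×100 + 6×10 → 一千七百六十 (Chinese numeral)
一千七百六十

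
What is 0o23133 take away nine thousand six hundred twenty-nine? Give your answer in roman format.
Convert 0o23133 (octal) → 2×4096 + 3×512 + 1×64 + 3×8 + 3 = 9819 (decimal)
Convert nine thousand six hundred twenty-nine (English words) → 9×1000 + 6×100 + 29 = 9629 (decimal)
Compute 9819 - 9629 = 190
Convert 190 (decimal) → 190 = 100 + 90 → CXC (Roman numeral)
CXC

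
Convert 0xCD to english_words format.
Convert 0xCD (hexadecimal) → 12×16 + 13 = 205 (decimal)
Convert 205 (decimal) → 205 = 2×100 + 5 → two hundred five (English words)
two hundred five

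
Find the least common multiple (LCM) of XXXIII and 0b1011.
Convert XXXIII (Roman numeral) → 10 + 10 + 10 + 1 + 1 + 1 = 33 (decimal)
Convert 0b1011 (binary) → 8 + 2 + 1 = 11 (decimal)
Compute lcm(33, 11) = 33
33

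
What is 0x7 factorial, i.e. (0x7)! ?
Convert 0x7 (hexadecimal) → 7 (decimal)
Compute 7! = 5040
5040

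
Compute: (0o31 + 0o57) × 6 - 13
Convert 0o31 (octal) → 3×8 + 1 = 25 (decimal)
Convert 0o57 (octal) → 5×8 + 7 = 47 (decimal)
Expression in decimal: (25 + 47) × 6 - 13
Parentheses first: 25 + 47 = 72
Multiply: 72 × 6 = 432
Subtract: 432 - 13 = 419
419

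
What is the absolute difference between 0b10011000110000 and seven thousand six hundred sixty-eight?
Convert 0b10011000110000 (binary) → 8192 + 1024 + 512 + 32 + 16 = 9776 (decimal)
Convert seven thousand six hundred sixty-eight (English words) → 7×1000 + 6×100 + 68 = 7668 (decimal)
Compute |9776 - 7668| = 2108
2108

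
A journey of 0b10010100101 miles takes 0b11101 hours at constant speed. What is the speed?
Convert 0b10010100101 (binary) → 1024 + 128 + 32 + 4 + 1 = 1189 (decimal)
Convert 0b11101 (binary) → 16 + 8 + 4 + 1 = 29 (decimal)
Compute 1189 ÷ 29 = 41
41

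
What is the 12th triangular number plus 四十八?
The 12th triangular number = 12×13/2 = 78
Convert 四十八 (Chinese numeral) → 4×10 + 8 = 48 (decimal)
Compute 78 + 48 = 126
126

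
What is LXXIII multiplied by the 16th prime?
Convert LXXIII (Roman numeral) → 50 + 10 + 10 + 1 + 1 + 1 = 73 (decimal)
Convert the 16th prime (prime index) → 53 (decimal)
Compute 73 × 53 = 3869
3869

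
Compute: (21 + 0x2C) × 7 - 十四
Convert 0x2C (hexadecimal) → 2×16 + 12 = 44 (decimal)
Convert 十四 (Chinese numeral) → 1×10 + 4 = 14 (decimal)
Expression in decimal: (21 + 44) × 7 - 14
Parentheses first: 21 + 44 = 65
Multiply: 65 × 7 = 455
Subtract: 455 - 14 = 441
441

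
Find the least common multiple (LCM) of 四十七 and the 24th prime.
Convert 四十七 (Chinese numeral) → 4×10 + 7 = 47 (decimal)
Convert the 24th prime (prime index) → 89 (decimal)
Compute lcm(47, 89) = 4183
4183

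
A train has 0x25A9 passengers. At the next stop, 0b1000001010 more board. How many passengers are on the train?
Convert 0x25A9 (hexadecimal) → 2×4096 + 5×256 + 10×16 + 9 = 9641 (decimal)
Convert 0b1000001010 (binary) → 512 + 8 + 2 = 522 (decimal)
Compute 9641 + 522 = 10163
10163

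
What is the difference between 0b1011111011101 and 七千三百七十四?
Convert 0b1011111011101 (binary) → 4096 + 1024 + 512 + 256 + 128 + 64 + 16 + 8 + 4 + 1 = 6109 (decimal)
Convert 七千三百七十四 (Chinese numeral) → 7×1000 + 3×100 + 7×10 + 4 = 7374 (decimal)
Difference: |6109 - 7374| = 1265
1265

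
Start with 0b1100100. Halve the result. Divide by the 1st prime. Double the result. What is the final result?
Convert 0b1100100 (binary) → 64 + 32 + 4 = 100 (decimal)
Start: 100
100 ÷ 2 = 50
Convert the 1st prime (prime index) → 2 (decimal)
50 ÷ 2 = 25
25 × 2 = 50
50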